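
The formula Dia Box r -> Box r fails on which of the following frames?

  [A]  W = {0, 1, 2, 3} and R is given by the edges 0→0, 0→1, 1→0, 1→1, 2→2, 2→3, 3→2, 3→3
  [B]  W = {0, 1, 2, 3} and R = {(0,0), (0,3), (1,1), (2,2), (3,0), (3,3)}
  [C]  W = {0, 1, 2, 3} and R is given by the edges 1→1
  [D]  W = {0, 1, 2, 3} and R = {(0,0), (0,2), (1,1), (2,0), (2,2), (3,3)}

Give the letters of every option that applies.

The schema Dia Box r -> Box r is the dual of axiom 5; it is valid on a frame iff R is euclidean.
(A) R is euclidean (any two R-successors of the same world are R-related), so the schema is valid here.
(B) R is euclidean (any two R-successors of the same world are R-related), so the schema is valid here.
(C) R is euclidean (any two R-successors of the same world are R-related), so the schema is valid here.
(D) R is euclidean (any two R-successors of the same world are R-related), so the schema is valid here.

none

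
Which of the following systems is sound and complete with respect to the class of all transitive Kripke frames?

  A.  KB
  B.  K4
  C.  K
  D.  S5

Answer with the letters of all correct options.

B

(A) KB is determined by the class of symmetric frames.
(B) K4 is determined by exactly this class.
(C) K is determined by the class of arbitrary frames.
(D) S5 is determined by the class of reflexive, symmetric, and transitive frames.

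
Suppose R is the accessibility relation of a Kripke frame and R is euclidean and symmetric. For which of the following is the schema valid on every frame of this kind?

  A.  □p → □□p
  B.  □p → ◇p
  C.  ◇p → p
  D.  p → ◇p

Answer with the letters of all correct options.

A symmetric euclidean relation is transitive (uRv and vRw give vRu by symmetry, then uRw by the euclidean condition, applied at v).
(A) axiom 4: valid iff R is transitive. Every such R is transitive — valid.
(B) □p → ◇p is axiom D; it is valid on a frame exactly when R is serial. Such an R need not be serial, so not valid.
(C) ◇p → p is the converse of T; it holds exactly when R ⊆ identity. Such an R need not be a subset of the identity — not valid.
(D) p → ◇p is the dual of axiom T; it is valid on a frame exactly when R is reflexive. Such an R need not be reflexive, so not valid.

A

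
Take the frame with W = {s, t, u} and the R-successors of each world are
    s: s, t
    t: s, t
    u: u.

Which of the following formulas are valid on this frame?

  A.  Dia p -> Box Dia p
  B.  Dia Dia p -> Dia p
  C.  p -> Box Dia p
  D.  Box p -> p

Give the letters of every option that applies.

A, B, C, D

R is reflexive: each world relates to itself.
R is symmetric: every R-edge is matched by its reverse.
R is transitive: R is closed under composition.
R is euclidean: any two R-successors of the same world are R-related.
(A) Dia p -> Box Dia p is axiom 5; it is valid on a frame exactly when R is euclidean. R is euclidean, so valid.
(B) the dual of axiom 4: valid iff R is transitive. R is transitive — valid.
(C) axiom B: valid iff R is symmetric. R is symmetric — valid.
(D) Box p -> p (axiom T) characterises the reflexive frames. R is reflexive — valid.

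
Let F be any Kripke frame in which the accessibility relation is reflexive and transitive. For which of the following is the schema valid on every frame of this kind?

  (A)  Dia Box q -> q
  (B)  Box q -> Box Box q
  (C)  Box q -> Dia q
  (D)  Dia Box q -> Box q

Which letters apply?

B, C

Reflexive relations are serial.
(A) Dia Box q -> q is the dual of axiom B, which corresponds to symmetry. Such an R need not be symmetric — not valid.
(B) axiom 4: valid iff R is transitive. Every such R is transitive — valid.
(C) Box q -> Dia q (axiom D) characterises the serial frames. Every such R is serial — valid.
(D) the dual of axiom 5: valid iff R is euclidean. Such an R need not be euclidean — not valid.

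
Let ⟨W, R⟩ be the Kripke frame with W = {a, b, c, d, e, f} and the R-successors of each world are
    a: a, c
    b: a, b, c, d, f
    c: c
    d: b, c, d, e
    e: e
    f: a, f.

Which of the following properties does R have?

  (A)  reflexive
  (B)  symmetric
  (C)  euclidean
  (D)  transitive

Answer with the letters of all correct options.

(A) reflexive: each world relates to itself.
(B) not symmetric: a R c but not c R a.
(C) not euclidean: a R c and a R a but not c R a.
(D) not transitive: b R d and d R e but not b R e.

A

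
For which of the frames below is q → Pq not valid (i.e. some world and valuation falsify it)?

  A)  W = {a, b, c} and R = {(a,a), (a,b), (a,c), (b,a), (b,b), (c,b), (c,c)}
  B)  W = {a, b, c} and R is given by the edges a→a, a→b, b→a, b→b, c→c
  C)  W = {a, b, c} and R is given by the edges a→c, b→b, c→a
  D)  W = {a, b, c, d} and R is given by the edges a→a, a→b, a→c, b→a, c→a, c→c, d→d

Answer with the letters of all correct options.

The schema q → Pq is the dual of axiom T; it is valid on a frame iff R is reflexive.
(A) R is reflexive (each world relates to itself), so the schema is valid here.
(B) R is reflexive (each world relates to itself), so the schema is valid here.
(C) R is not reflexive (not a R a), so the schema fails here.
(D) R is not reflexive (not b R b), so the schema fails here.

C, D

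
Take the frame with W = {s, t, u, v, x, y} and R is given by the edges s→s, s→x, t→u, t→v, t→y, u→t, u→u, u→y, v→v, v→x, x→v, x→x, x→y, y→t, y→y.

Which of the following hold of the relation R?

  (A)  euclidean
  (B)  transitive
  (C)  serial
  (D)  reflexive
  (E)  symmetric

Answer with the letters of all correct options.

C

(A) not euclidean: s R x and s R s but not x R s.
(B) not transitive: s R x and x R v but not s R v.
(C) serial: every world has an R-successor.
(D) not reflexive: not t R t.
(E) not symmetric: s R x but not x R s.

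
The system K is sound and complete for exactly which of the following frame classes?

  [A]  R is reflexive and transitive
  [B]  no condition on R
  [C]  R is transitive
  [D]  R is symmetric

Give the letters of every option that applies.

B

(A) this class determines S4, not K.
(B) K is sound and complete for exactly this class.
(C) this class determines K4, not K.
(D) this class determines KB, not K.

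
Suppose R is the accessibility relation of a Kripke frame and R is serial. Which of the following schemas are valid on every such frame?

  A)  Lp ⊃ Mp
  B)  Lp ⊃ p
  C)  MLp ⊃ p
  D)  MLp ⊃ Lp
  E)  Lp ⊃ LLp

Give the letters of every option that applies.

(A) axiom D: valid iff R is serial. Every such R is serial — valid.
(B) axiom T: valid iff R is reflexive. Such an R need not be reflexive — not valid.
(C) MLp ⊃ p is the dual of axiom B, which corresponds to symmetry. Such an R need not be symmetric — not valid.
(D) MLp ⊃ Lp (the dual of axiom 5) characterises the euclidean frames. Such an R need not be euclidean — not valid.
(E) Lp ⊃ LLp is axiom 4; it is valid on a frame exactly when R is transitive. Such an R need not be transitive, so not valid.

A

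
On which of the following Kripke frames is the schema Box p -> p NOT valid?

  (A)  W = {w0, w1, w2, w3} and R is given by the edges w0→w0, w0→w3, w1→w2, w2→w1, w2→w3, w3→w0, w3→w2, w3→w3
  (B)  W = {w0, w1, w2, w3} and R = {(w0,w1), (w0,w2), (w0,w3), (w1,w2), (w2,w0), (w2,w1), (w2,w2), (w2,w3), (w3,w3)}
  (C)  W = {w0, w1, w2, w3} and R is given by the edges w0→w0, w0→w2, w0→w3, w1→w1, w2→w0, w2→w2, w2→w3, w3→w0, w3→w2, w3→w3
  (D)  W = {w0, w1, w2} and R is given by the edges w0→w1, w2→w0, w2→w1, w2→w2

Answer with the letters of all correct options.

A, B, D

The schema Box p -> p is axiom T; it is valid on a frame iff R is reflexive.
(A) R is not reflexive (not w1 R w1), so the schema fails here.
(B) R is not reflexive (not w0 R w0), so the schema fails here.
(C) R is reflexive (each world relates to itself), so the schema is valid here.
(D) R is not reflexive (not w0 R w0), so the schema fails here.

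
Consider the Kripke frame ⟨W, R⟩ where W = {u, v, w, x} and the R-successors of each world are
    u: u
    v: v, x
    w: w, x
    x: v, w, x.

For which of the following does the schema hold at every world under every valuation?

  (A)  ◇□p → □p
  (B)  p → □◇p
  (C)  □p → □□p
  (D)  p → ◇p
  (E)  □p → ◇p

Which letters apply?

R is reflexive: each world relates to itself.
R is symmetric: every R-edge is matched by its reverse.
R is not transitive: v R x and x R w but not v R w.
R is not euclidean: x R v and x R w but not v R w.
R is serial: every world has an R-successor.
(A) ◇□p → □p is the dual of axiom 5; it is valid on a frame exactly when R is euclidean. R is not euclidean, so not valid.
(B) axiom B: valid iff R is symmetric. R is symmetric — valid.
(C) □p → □□p is axiom 4; it is valid on a frame exactly when R is transitive. R is not transitive, so not valid.
(D) p → ◇p (the dual of axiom T) characterises the reflexive frames. R is reflexive — valid.
(E) axiom D: valid iff R is serial. R is serial — valid.

B, D, E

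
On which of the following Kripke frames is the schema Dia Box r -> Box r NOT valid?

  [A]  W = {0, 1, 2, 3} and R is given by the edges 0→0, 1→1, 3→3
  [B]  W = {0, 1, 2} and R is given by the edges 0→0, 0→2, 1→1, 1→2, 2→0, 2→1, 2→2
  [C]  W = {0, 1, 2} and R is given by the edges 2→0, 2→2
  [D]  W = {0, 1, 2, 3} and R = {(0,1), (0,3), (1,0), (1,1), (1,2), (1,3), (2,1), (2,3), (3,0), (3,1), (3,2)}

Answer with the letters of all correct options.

B, C, D

The schema Dia Box r -> Box r is the dual of axiom 5; it is valid on a frame iff R is euclidean.
(A) R is euclidean (any two R-successors of the same world are R-related), so the schema is valid here.
(B) R is not euclidean (2 R 0 and 2 R 1 but not 0 R 1), so the schema fails here.
(C) R is not euclidean (2 R 0 and 2 R 2 but not 0 R 2), so the schema fails here.
(D) R is not euclidean (1 R 0 and 1 R 2 but not 0 R 2), so the schema fails here.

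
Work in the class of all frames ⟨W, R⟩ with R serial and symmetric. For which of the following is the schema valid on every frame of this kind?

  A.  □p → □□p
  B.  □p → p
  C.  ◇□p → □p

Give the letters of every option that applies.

(A) □p → □□p (axiom 4) characterises the transitive frames. Such an R need not be transitive — not valid.
(B) axiom T: valid iff R is reflexive. Such an R need not be reflexive — not valid.
(C) the dual of axiom 5: valid iff R is euclidean. Such an R need not be euclidean — not valid.

none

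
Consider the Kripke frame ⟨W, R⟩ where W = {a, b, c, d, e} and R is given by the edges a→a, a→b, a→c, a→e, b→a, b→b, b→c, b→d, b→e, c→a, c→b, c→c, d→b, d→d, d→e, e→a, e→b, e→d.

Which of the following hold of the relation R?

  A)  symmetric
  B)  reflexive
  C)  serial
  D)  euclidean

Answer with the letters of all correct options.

(A) symmetric: every R-edge is matched by its reverse.
(B) not reflexive: not e R e.
(C) serial: every world has an R-successor.
(D) not euclidean: a R c and a R e but not c R e.

A, C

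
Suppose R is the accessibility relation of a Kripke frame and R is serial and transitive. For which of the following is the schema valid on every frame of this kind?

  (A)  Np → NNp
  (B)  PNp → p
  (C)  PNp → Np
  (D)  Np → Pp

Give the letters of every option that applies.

A, D

(A) axiom 4: valid iff R is transitive. Every such R is transitive — valid.
(B) PNp → p (the dual of axiom B) characterises the symmetric frames. Such an R need not be symmetric — not valid.
(C) PNp → Np (the dual of axiom 5) characterises the euclidean frames. Such an R need not be euclidean — not valid.
(D) Np → Pp is axiom D, which corresponds to seriality. Every such R is serial — valid.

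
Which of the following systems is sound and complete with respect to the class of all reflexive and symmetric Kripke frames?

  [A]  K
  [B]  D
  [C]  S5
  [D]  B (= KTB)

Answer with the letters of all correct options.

(A) K is determined by the class of arbitrary frames.
(B) D is determined by the class of serial frames.
(C) S5 is determined by the class of reflexive, symmetric, and transitive frames.
(D) B (= KTB) is determined by exactly this class.

D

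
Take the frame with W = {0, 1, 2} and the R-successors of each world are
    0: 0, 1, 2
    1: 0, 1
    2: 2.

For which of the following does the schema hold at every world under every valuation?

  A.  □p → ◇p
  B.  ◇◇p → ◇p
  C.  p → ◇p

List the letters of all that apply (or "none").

R is reflexive: each world relates to itself.
R is not transitive: 1 R 0 and 0 R 2 but not 1 R 2.
R is serial: every world has an R-successor.
(A) □p → ◇p (axiom D) characterises the serial frames. R is serial — valid.
(B) ◇◇p → ◇p is the dual of axiom 4; it is valid on a frame exactly when R is transitive. R is not transitive, so not valid.
(C) p → ◇p is the dual of axiom T, which corresponds to reflexivity. R is reflexive — valid.

A, C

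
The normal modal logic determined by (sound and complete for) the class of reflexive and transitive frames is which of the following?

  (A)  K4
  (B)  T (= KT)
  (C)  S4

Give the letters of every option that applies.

C

(A) K4 is determined by the class of transitive frames.
(B) T (= KT) is determined by the class of reflexive frames.
(C) S4 is determined by exactly this class.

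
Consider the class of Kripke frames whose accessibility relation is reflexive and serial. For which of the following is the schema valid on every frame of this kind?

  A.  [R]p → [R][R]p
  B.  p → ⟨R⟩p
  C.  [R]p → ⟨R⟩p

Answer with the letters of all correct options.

(A) [R]p → [R][R]p (axiom 4) characterises the transitive frames. Such an R need not be transitive — not valid.
(B) p → ⟨R⟩p (the dual of axiom T) characterises the reflexive frames. Every such R is reflexive — valid.
(C) axiom D: valid iff R is serial. Every such R is serial — valid.

B, C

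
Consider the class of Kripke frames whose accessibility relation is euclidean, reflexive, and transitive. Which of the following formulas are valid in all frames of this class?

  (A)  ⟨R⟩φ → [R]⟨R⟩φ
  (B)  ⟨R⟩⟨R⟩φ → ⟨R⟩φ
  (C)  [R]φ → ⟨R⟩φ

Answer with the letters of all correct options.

A relation that is euclidean, reflexive, and transitive is also serial and symmetric.
(A) ⟨R⟩φ → [R]⟨R⟩φ is axiom 5; it is valid on a frame exactly when R is euclidean. Every such R is euclidean, so valid.
(B) ⟨R⟩⟨R⟩φ → ⟨R⟩φ is the dual of axiom 4, which corresponds to transitivity. Every such R is transitive — valid.
(C) axiom D: valid iff R is serial. Every such R is serial — valid.

A, B, C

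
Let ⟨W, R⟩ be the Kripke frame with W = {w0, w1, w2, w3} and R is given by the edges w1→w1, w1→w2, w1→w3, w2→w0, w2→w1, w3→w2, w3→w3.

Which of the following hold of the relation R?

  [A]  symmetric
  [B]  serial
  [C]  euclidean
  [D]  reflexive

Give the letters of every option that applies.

none

(A) not symmetric: w1 R w3 but not w3 R w1.
(B) not serial: w0 has no R-successor.
(C) not euclidean: w1 R w2 and w1 R w3 but not w2 R w3.
(D) not reflexive: not w0 R w0.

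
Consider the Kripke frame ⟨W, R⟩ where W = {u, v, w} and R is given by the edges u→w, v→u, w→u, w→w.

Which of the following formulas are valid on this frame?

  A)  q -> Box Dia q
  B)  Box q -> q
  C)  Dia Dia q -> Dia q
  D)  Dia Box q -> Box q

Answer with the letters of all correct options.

none

R is not reflexive: not u R u.
R is not symmetric: v R u but not u R v.
R is not transitive: u R w and w R u but not u R u.
R is not euclidean: v R u and v R u but not u R u.
(A) q -> Box Dia q is axiom B; it is valid on a frame exactly when R is symmetric. R is not symmetric, so not valid.
(B) axiom T: valid iff R is reflexive. R is not reflexive — not valid.
(C) Dia Dia q -> Dia q (the dual of axiom 4) characterises the transitive frames. R is not transitive — not valid.
(D) the dual of axiom 5: valid iff R is euclidean. R is not euclidean — not valid.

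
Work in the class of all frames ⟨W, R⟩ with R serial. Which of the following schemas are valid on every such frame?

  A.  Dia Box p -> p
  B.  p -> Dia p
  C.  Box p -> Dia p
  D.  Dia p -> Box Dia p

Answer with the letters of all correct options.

(A) Dia Box p -> p is the dual of axiom B; it is valid on a frame exactly when R is symmetric. Such an R need not be symmetric, so not valid.
(B) p -> Dia p is the dual of axiom T; it is valid on a frame exactly when R is reflexive. Such an R need not be reflexive, so not valid.
(C) Box p -> Dia p is axiom D; it is valid on a frame exactly when R is serial. Every such R is serial, so valid.
(D) Dia p -> Box Dia p is axiom 5, which corresponds to the euclidean property. Such an R need not be euclidean — not valid.

C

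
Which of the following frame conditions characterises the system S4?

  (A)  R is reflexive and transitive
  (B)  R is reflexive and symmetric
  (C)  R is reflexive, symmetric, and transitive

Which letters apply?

(A) S4 is sound and complete for exactly this class.
(B) this class determines B (= KTB), not S4.
(C) this class determines S5, not S4.

A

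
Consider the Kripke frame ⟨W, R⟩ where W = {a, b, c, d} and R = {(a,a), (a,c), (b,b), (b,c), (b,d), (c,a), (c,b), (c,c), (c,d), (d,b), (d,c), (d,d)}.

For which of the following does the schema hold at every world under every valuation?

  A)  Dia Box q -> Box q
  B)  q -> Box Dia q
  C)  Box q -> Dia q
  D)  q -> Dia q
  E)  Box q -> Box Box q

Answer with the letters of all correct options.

B, C, D

R is reflexive: each world relates to itself.
R is symmetric: every R-edge is matched by its reverse.
R is not transitive: a R c and c R b but not a R b.
R is not euclidean: c R a and c R b but not a R b.
R is serial: every world has an R-successor.
(A) the dual of axiom 5: valid iff R is euclidean. R is not euclidean — not valid.
(B) q -> Box Dia q (axiom B) characterises the symmetric frames. R is symmetric — valid.
(C) Box q -> Dia q (axiom D) characterises the serial frames. R is serial — valid.
(D) q -> Dia q is the dual of axiom T, which corresponds to reflexivity. R is reflexive — valid.
(E) axiom 4: valid iff R is transitive. R is not transitive — not valid.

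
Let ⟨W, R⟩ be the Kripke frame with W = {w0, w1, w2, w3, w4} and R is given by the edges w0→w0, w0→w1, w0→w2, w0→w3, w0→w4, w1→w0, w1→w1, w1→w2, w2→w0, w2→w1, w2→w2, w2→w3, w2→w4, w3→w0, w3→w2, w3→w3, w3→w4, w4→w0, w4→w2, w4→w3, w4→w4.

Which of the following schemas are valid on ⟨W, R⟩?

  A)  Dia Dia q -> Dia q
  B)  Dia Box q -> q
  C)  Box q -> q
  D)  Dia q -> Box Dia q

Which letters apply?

R is reflexive: each world relates to itself.
R is symmetric: every R-edge is matched by its reverse.
R is not transitive: w1 R w0 and w0 R w3 but not w1 R w3.
R is not euclidean: w0 R w1 and w0 R w3 but not w1 R w3.
(A) Dia Dia q -> Dia q is the dual of axiom 4, which corresponds to transitivity. R is not transitive — not valid.
(B) Dia Box q -> q (the dual of axiom B) characterises the symmetric frames. R is symmetric — valid.
(C) Box q -> q (axiom T) characterises the reflexive frames. R is reflexive — valid.
(D) axiom 5: valid iff R is euclidean. R is not euclidean — not valid.

B, C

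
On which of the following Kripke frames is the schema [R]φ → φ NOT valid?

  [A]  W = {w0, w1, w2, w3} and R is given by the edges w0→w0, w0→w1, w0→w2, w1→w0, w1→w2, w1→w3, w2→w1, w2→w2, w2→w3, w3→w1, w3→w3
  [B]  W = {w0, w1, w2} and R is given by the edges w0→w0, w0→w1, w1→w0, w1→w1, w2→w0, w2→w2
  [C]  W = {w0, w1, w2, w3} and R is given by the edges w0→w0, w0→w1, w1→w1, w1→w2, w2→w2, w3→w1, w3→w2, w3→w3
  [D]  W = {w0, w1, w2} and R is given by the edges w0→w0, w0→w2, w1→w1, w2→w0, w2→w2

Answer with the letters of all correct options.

A

The schema [R]φ → φ is axiom T; it is valid on a frame iff R is reflexive.
(A) R is not reflexive (not w1 R w1), so the schema fails here.
(B) R is reflexive (each world relates to itself), so the schema is valid here.
(C) R is reflexive (each world relates to itself), so the schema is valid here.
(D) R is reflexive (each world relates to itself), so the schema is valid here.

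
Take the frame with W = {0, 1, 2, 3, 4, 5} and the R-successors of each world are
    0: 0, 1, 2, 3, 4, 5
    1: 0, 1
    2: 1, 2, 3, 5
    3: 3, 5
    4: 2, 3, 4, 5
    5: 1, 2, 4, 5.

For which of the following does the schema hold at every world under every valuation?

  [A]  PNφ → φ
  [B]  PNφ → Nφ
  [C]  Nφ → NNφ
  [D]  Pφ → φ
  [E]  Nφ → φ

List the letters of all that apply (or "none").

E

R is reflexive: each world relates to itself.
R is not symmetric: 0 R 2 but not 2 R 0.
R is not transitive: 1 R 0 and 0 R 2 but not 1 R 2.
R is not euclidean: 0 R 1 and 0 R 2 but not 1 R 2.
R is not a subset of the identity: 0 R 1 with 0 ≠ 1.
(A) PNφ → φ is the dual of axiom B, which corresponds to symmetry. R is not symmetric — not valid.
(B) PNφ → Nφ is the dual of axiom 5; it is valid on a frame exactly when R is euclidean. R is not euclidean, so not valid.
(C) Nφ → NNφ is axiom 4; it is valid on a frame exactly when R is transitive. R is not transitive, so not valid.
(D) Pφ → φ (the converse of T) corresponds to R being a subset of the identity. Here R ⊄ identity, so not valid.
(E) Nφ → φ is axiom T; it is valid on a frame exactly when R is reflexive. R is reflexive, so valid.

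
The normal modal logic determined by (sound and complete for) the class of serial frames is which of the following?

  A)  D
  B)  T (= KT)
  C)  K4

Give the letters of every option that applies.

(A) D is determined by exactly this class.
(B) T (= KT) is determined by the class of reflexive frames.
(C) K4 is determined by the class of transitive frames.

A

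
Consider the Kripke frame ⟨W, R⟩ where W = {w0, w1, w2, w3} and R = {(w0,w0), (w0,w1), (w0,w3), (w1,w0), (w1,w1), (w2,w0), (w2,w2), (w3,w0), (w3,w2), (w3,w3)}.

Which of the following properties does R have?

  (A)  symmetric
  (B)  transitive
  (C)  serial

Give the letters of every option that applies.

C

(A) not symmetric: w2 R w0 but not w0 R w2.
(B) not transitive: w0 R w3 and w3 R w2 but not w0 R w2.
(C) serial: every world has an R-successor.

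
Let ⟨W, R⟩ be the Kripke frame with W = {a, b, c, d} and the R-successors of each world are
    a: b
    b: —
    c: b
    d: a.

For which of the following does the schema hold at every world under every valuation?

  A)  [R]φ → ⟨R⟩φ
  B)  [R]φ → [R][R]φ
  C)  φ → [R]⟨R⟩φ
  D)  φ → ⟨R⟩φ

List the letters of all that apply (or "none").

R is not reflexive: not a R a.
R is not symmetric: a R b but not b R a.
R is not transitive: d R a and a R b but not d R b.
R is not serial: b has no R-successor.
(A) axiom D: valid iff R is serial. R is not serial — not valid.
(B) [R]φ → [R][R]φ (axiom 4) characterises the transitive frames. R is not transitive — not valid.
(C) axiom B: valid iff R is symmetric. R is not symmetric — not valid.
(D) φ → ⟨R⟩φ is the dual of axiom T, which corresponds to reflexivity. R is not reflexive — not valid.

none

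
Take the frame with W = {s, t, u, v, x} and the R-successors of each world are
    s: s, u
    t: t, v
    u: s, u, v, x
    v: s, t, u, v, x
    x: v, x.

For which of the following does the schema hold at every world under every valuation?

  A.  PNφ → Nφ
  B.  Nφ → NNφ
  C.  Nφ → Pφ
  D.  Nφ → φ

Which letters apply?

C, D

R is reflexive: each world relates to itself.
R is not transitive: s R u and u R v but not s R v.
R is not euclidean: u R s and u R v but not s R v.
R is serial: every world has an R-successor.
(A) PNφ → Nφ is the dual of axiom 5, which corresponds to the euclidean property. R is not euclidean — not valid.
(B) axiom 4: valid iff R is transitive. R is not transitive — not valid.
(C) Nφ → Pφ (axiom D) characterises the serial frames. R is serial — valid.
(D) Nφ → φ is axiom T; it is valid on a frame exactly when R is reflexive. R is reflexive, so valid.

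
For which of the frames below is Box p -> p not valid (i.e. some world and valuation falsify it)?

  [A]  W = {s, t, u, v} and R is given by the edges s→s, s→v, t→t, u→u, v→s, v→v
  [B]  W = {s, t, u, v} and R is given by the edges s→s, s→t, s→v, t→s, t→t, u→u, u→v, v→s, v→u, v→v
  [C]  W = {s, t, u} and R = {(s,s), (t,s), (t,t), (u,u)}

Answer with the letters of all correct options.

none

The schema Box p -> p is axiom T; it is valid on a frame iff R is reflexive.
(A) R is reflexive (each world relates to itself), so the schema is valid here.
(B) R is reflexive (each world relates to itself), so the schema is valid here.
(C) R is reflexive (each world relates to itself), so the schema is valid here.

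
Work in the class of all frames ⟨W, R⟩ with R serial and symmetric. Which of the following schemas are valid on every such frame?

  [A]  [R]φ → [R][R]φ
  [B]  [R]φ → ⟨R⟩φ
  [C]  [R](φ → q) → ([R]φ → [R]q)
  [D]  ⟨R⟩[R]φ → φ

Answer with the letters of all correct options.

(A) [R]φ → [R][R]φ (axiom 4) characterises the transitive frames. Such an R need not be transitive — not valid.
(B) [R]φ → ⟨R⟩φ is axiom D, which corresponds to seriality. Every such R is serial — valid.
(C) this is just K, valid on every normal frame.
(D) the dual of axiom B: valid iff R is symmetric. Every such R is symmetric — valid.

B, C, D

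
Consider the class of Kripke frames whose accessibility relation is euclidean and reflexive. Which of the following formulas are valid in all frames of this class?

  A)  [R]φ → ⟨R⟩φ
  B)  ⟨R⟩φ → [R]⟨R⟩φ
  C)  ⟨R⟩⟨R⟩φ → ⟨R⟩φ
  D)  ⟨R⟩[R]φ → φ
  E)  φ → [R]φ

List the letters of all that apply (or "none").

A reflexive euclidean relation is also symmetric (from wRw and wRv the euclidean condition gives vRw) and hence transitive; it is an equivalence relation.
(A) axiom D: valid iff R is serial. Every such R is serial — valid.
(B) ⟨R⟩φ → [R]⟨R⟩φ is axiom 5; it is valid on a frame exactly when R is euclidean. Every such R is euclidean, so valid.
(C) ⟨R⟩⟨R⟩φ → ⟨R⟩φ is the dual of axiom 4, which corresponds to transitivity. Every such R is transitive — valid.
(D) ⟨R⟩[R]φ → φ (the dual of axiom B) characterises the symmetric frames. Every such R is symmetric — valid.
(E) φ → [R]φ is valid only on frames where every R-edge is a self-loop. Such an R need not be a subset of the identity — not valid.

A, B, C, D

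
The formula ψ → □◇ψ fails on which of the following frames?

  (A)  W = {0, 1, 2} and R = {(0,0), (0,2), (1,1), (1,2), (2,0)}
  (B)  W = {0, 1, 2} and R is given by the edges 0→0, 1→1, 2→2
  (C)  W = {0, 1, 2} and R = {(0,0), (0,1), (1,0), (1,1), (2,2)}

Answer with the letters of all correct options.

A

The schema ψ → □◇ψ is axiom B; it is valid on a frame iff R is symmetric.
(A) R is not symmetric (1 R 2 but not 2 R 1), so the schema fails here.
(B) R is symmetric (every R-edge is matched by its reverse), so the schema is valid here.
(C) R is symmetric (every R-edge is matched by its reverse), so the schema is valid here.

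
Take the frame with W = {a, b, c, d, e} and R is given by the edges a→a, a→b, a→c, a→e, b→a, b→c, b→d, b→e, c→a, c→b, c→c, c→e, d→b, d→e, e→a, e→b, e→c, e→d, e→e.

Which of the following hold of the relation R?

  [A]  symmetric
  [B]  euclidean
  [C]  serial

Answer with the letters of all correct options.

(A) symmetric: every R-edge is matched by its reverse.
(B) not euclidean: b R a and b R d but not a R d.
(C) serial: every world has an R-successor.

A, C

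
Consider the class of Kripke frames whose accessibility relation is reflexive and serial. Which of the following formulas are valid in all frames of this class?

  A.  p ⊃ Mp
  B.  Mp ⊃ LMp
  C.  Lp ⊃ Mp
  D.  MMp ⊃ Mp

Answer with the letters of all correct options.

A, C

(A) p ⊃ Mp (the dual of axiom T) characterises the reflexive frames. Every such R is reflexive — valid.
(B) Mp ⊃ LMp (axiom 5) characterises the euclidean frames. Such an R need not be euclidean — not valid.
(C) Lp ⊃ Mp is axiom D, which corresponds to seriality. Every such R is serial — valid.
(D) MMp ⊃ Mp is the dual of axiom 4, which corresponds to transitivity. Such an R need not be transitive — not valid.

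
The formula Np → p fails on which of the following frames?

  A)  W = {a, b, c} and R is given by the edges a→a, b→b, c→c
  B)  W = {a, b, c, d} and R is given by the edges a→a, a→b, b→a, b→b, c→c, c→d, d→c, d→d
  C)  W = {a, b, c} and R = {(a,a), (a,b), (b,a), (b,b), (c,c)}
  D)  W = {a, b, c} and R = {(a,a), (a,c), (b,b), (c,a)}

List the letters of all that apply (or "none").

D

The schema Np → p is axiom T; it is valid on a frame iff R is reflexive.
(A) R is reflexive (each world relates to itself), so the schema is valid here.
(B) R is reflexive (each world relates to itself), so the schema is valid here.
(C) R is reflexive (each world relates to itself), so the schema is valid here.
(D) R is not reflexive (not c R c), so the schema fails here.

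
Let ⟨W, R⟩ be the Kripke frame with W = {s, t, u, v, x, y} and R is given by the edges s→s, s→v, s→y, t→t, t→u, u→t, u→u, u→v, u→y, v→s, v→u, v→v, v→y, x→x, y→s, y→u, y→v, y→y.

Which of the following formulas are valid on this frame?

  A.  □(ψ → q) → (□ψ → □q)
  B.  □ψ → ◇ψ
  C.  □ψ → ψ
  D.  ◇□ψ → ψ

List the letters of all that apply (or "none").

R is reflexive: each world relates to itself.
R is symmetric: every R-edge is matched by its reverse.
R is serial: every world has an R-successor.
(A) this is just K, valid on every normal frame.
(B) □ψ → ◇ψ is axiom D, which corresponds to seriality. R is serial — valid.
(C) □ψ → ψ is axiom T; it is valid on a frame exactly when R is reflexive. R is reflexive, so valid.
(D) ◇□ψ → ψ (the dual of axiom B) characterises the symmetric frames. R is symmetric — valid.

A, B, C, D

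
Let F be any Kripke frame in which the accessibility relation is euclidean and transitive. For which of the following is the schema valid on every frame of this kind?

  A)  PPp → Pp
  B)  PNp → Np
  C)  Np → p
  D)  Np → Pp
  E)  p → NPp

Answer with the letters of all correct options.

A, B

(A) PPp → Pp (the dual of axiom 4) characterises the transitive frames. Every such R is transitive — valid.
(B) PNp → Np (the dual of axiom 5) characterises the euclidean frames. Every such R is euclidean — valid.
(C) Np → p (axiom T) characterises the reflexive frames. Such an R need not be reflexive — not valid.
(D) axiom D: valid iff R is serial. Such an R need not be serial — not valid.
(E) axiom B: valid iff R is symmetric. Such an R need not be symmetric — not valid.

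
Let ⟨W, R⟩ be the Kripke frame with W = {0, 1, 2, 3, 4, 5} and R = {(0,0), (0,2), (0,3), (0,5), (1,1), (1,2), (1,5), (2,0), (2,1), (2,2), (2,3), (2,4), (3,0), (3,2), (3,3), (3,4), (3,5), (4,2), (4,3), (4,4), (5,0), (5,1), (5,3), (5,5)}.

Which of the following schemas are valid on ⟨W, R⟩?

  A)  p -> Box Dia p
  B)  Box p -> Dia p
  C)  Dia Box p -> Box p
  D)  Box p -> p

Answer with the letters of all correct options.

R is reflexive: each world relates to itself.
R is symmetric: every R-edge is matched by its reverse.
R is not euclidean: 0 R 2 and 0 R 5 but not 2 R 5.
R is serial: every world has an R-successor.
(A) p -> Box Dia p is axiom B, which corresponds to symmetry. R is symmetric — valid.
(B) Box p -> Dia p is axiom D, which corresponds to seriality. R is serial — valid.
(C) the dual of axiom 5: valid iff R is euclidean. R is not euclidean — not valid.
(D) Box p -> p is axiom T; it is valid on a frame exactly when R is reflexive. R is reflexive, so valid.

A, B, D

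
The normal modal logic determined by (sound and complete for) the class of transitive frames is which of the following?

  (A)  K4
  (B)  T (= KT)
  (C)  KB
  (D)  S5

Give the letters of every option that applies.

A

(A) K4 is determined by exactly this class.
(B) T (= KT) is determined by the class of reflexive frames.
(C) KB is determined by the class of symmetric frames.
(D) S5 is determined by the class of reflexive, symmetric, and transitive frames.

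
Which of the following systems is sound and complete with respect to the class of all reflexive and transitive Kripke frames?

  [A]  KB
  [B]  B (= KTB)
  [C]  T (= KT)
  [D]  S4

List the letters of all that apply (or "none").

D

(A) KB is determined by the class of symmetric frames.
(B) B (= KTB) is determined by the class of reflexive and symmetric frames.
(C) T (= KT) is determined by the class of reflexive frames.
(D) S4 is determined by exactly this class.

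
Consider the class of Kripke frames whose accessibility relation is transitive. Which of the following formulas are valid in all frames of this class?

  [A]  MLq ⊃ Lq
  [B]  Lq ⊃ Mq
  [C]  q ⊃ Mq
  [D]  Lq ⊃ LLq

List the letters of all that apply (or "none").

D

(A) MLq ⊃ Lq (the dual of axiom 5) characterises the euclidean frames. Such an R need not be euclidean — not valid.
(B) Lq ⊃ Mq (axiom D) characterises the serial frames. Such an R need not be serial — not valid.
(C) q ⊃ Mq (the dual of axiom T) characterises the reflexive frames. Such an R need not be reflexive — not valid.
(D) axiom 4: valid iff R is transitive. Every such R is transitive — valid.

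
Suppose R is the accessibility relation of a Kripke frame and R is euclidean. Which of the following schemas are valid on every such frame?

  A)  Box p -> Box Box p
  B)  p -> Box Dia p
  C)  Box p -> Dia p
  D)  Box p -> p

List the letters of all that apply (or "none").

none

(A) axiom 4: valid iff R is transitive. Such an R need not be transitive — not valid.
(B) axiom B: valid iff R is symmetric. Such an R need not be symmetric — not valid.
(C) Box p -> Dia p is axiom D, which corresponds to seriality. Such an R need not be serial — not valid.
(D) Box p -> p is axiom T; it is valid on a frame exactly when R is reflexive. Such an R need not be reflexive, so not valid.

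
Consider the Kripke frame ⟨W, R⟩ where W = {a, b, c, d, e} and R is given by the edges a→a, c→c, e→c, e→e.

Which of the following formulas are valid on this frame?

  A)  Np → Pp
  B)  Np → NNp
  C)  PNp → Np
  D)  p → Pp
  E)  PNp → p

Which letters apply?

B

R is not reflexive: not b R b.
R is not symmetric: e R c but not c R e.
R is transitive: R is closed under composition.
R is not euclidean: e R c and e R e but not c R e.
R is not serial: b has no R-successor.
(A) Np → Pp (axiom D) characterises the serial frames. R is not serial — not valid.
(B) axiom 4: valid iff R is transitive. R is transitive — valid.
(C) PNp → Np is the dual of axiom 5; it is valid on a frame exactly when R is euclidean. R is not euclidean, so not valid.
(D) the dual of axiom T: valid iff R is reflexive. R is not reflexive — not valid.
(E) the dual of axiom B: valid iff R is symmetric. R is not symmetric — not valid.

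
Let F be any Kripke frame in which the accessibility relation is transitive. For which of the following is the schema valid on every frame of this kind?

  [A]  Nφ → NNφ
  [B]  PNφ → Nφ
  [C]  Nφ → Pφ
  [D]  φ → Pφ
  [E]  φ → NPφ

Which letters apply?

A

(A) Nφ → NNφ is axiom 4, which corresponds to transitivity. Every such R is transitive — valid.
(B) PNφ → Nφ is the dual of axiom 5; it is valid on a frame exactly when R is euclidean. Such an R need not be euclidean, so not valid.
(C) Nφ → Pφ is axiom D, which corresponds to seriality. Such an R need not be serial — not valid.
(D) φ → Pφ is the dual of axiom T; it is valid on a frame exactly when R is reflexive. Such an R need not be reflexive, so not valid.
(E) φ → NPφ (axiom B) characterises the symmetric frames. Such an R need not be symmetric — not valid.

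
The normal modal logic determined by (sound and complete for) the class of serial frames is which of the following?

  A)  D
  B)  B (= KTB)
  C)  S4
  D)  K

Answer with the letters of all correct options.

(A) D is determined by exactly this class.
(B) B (= KTB) is determined by the class of reflexive and symmetric frames.
(C) S4 is determined by the class of reflexive and transitive frames.
(D) K is determined by the class of arbitrary frames.

A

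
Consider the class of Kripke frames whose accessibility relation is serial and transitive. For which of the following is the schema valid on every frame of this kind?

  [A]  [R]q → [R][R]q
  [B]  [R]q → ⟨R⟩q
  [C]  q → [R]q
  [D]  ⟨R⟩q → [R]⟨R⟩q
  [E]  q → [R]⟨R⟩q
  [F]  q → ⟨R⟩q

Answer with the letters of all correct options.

A, B

(A) [R]q → [R][R]q (axiom 4) characterises the transitive frames. Every such R is transitive — valid.
(B) axiom D: valid iff R is serial. Every such R is serial — valid.
(C) q → [R]q is equivalent to ◇p→p; it holds exactly when R ⊆ identity. Such an R need not be a subset of the identity — not valid.
(D) ⟨R⟩q → [R]⟨R⟩q is axiom 5; it is valid on a frame exactly when R is euclidean. Such an R need not be euclidean, so not valid.
(E) q → [R]⟨R⟩q is axiom B; it is valid on a frame exactly when R is symmetric. Such an R need not be symmetric, so not valid.
(F) q → ⟨R⟩q (the dual of axiom T) characterises the reflexive frames. Such an R need not be reflexive — not valid.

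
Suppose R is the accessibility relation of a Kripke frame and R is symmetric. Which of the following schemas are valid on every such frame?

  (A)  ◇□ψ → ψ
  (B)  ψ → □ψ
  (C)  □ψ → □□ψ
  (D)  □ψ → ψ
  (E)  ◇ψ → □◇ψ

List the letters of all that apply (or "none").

(A) ◇□ψ → ψ is the dual of axiom B, which corresponds to symmetry. Every such R is symmetric — valid.
(B) ψ → □ψ is valid only on frames where every R-edge is a self-loop. Such an R need not be a subset of the identity — not valid.
(C) □ψ → □□ψ is axiom 4, which corresponds to transitivity. Such an R need not be transitive — not valid.
(D) □ψ → ψ is axiom T; it is valid on a frame exactly when R is reflexive. Such an R need not be reflexive, so not valid.
(E) axiom 5: valid iff R is euclidean. Such an R need not be euclidean — not valid.

A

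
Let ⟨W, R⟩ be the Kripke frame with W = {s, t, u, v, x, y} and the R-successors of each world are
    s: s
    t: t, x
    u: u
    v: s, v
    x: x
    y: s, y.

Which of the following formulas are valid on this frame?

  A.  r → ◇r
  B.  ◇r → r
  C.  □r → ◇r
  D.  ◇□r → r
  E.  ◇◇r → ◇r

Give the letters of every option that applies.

R is reflexive: each world relates to itself.
R is not symmetric: t R x but not x R t.
R is transitive: R is closed under composition.
R is serial: every world has an R-successor.
R is not a subset of the identity: t R x with t ≠ x.
(A) r → ◇r is the dual of axiom T, which corresponds to reflexivity. R is reflexive — valid.
(B) ◇r → r is the converse of T; it holds exactly when R ⊆ identity. Here R ⊄ identity — not valid.
(C) □r → ◇r is axiom D, which corresponds to seriality. R is serial — valid.
(D) ◇□r → r is the dual of axiom B, which corresponds to symmetry. R is not symmetric — not valid.
(E) ◇◇r → ◇r is the dual of axiom 4; it is valid on a frame exactly when R is transitive. R is transitive, so valid.

A, C, E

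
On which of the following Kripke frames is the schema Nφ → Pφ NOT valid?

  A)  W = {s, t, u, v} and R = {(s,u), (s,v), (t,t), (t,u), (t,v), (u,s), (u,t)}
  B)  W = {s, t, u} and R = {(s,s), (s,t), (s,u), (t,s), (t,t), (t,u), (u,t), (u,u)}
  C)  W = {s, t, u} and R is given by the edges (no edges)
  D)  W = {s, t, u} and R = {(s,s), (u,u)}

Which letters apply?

A, C, D

The schema Nφ → Pφ is axiom D; it is valid on a frame iff R is serial.
(A) R is not serial (v has no R-successor), so the schema fails here.
(B) R is serial (every world has an R-successor), so the schema is valid here.
(C) R is not serial (s has no R-successor), so the schema fails here.
(D) R is not serial (t has no R-successor), so the schema fails here.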